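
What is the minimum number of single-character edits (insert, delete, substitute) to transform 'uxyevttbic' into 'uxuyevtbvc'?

Let D[i][j] be the edit distance between the first i characters of 'uxyevttbic' and the first j characters of 'uxuyevtbvc', with D[i][0] = i, D[0][j] = j, and D[i][j] = D[i-1][j-1] if the characters match, else 1 + min(D[i-1][j], D[i][j-1], D[i-1][j-1]). Filling the table (rows: prefixes of 'uxyevttbic', columns: prefixes of 'uxuyevtbvc'):
     ε  u  x  u  y  e  v  t  b  v  c
  ε  0  1  2  3  4  5  6  7  8  9 10
  u  1  0  1  2  3  4  5  6  7  8  9
  x  2  1  0  1  2  3  4  5  6  7  8
  y  3  2  1  1  1  2  3  4  5  6  7
  e  4  3  2  2  2  1  2  3  4  5  6
  v  5  4  3  3  3  2  1  2  3  4  5
  t  6  5  4  4  4  3  2  1  2  3  4
  t  7  6  5  5  5  4  3  2  2  3  4
  b  8  7  6  6  6  5  4  3  2  3  4
  i  9  8  7  7  7  6  5  4  3  3  4
  c 10  9  8  8  8  7  6  5  4  4  3
The bottom-right entry gives D[10][10] = 3, so no sequence of fewer than 3 edits works. Backtracking through the table gives one optimal edit sequence (3 edits):
  uxyevttbic → uxuyevttbic (ins u @3)
  uxuyevttbic → uxuyevtbic (del t @7)
  uxuyevtbic → uxuyevtbvc (sub i→v @9)
Edit distance = 3.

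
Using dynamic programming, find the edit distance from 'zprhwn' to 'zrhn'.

Let D[i][j] be the edit distance between the first i characters of 'zprhwn' and the first j characters of 'zrhn', with D[i][0] = i, D[0][j] = j, and D[i][j] = D[i-1][j-1] if the characters match, else 1 + min(D[i-1][j], D[i][j-1], D[i-1][j-1]). Filling the table (rows: prefixes of 'zprhwn', columns: prefixes of 'zrhn'):
     ε  z  r  h  n
  ε  0  1  2  3  4
  z  1  0  1  2  3
  p  2  1  1  2  3
  r  3  2  1  2  3
  h  4  3  2  1  2
  w  5  4  3  2  2
  n  6  5  4  3  2
The bottom-right entry gives D[6][4] = 2, so no sequence of fewer than 2 edits works. Backtracking through the table gives one optimal edit sequence (2 edits):
  zprhwn → zrhwn (del p @2)
  zrhwn → zrhn (del w @4)
Edit distance = 2.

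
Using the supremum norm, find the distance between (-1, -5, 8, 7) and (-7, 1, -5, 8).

max(|x_i - y_i|) = max(|-1 - (-7)|, |-5 - 1|, |8 - (-5)|, |7 - 8|) = max(6, 6, 13, 1) = 13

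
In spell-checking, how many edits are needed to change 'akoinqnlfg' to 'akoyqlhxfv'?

Let D[i][j] be the edit distance between the first i characters of 'akoinqnlfg' and the first j characters of 'akoyqlhxfv', with D[i][0] = i, D[0][j] = j, and D[i][j] = D[i-1][j-1] if the characters match, else 1 + min(D[i-1][j], D[i][j-1], D[i-1][j-1]). Filling the table (rows: prefixes of 'akoinqnlfg', columns: prefixes of 'akoyqlhxfv'):
     ε  a  k  o  y  q  l  h  x  f  v
  ε  0  1  2  3  4  5  6  7  8  9 10
  a  1  0  1  2  3  4  5  6  7  8  9
  k  2  1  0  1  2  3  4  5  6  7  8
  o  3  2  1  0  1  2  3  4  5  6  7
  i  4  3  2  1  1  2  3  4  5  6  7
  n  5  4  3  2  2  2  3  4  5  6  7
  q  6  5  4  3  3  2  3  4  5  6  7
  n  7  6  5  4  4  3  3  4  5  6  7
  l  8  7  6  5  5  4  3  4  5  6  7
  f  9  8  7  6  6  5  4  4  5  5  6
  g 10  9  8  7  7  6  5  5  5  6  6
The bottom-right entry gives D[10][10] = 6, so no sequence of fewer than 6 edits works. Backtracking through the table gives one optimal edit sequence (6 edits):
  akoinqnlfg → akoynqnlfg (sub i→y @4)
  akoynqnlfg → akoyqqnlfg (sub n→q @5)
  akoyqqnlfg → akoyqlnlfg (sub q→l @6)
  akoyqlnlfg → akoyqlhlfg (sub n→h @7)
  akoyqlhlfg → akoyqlhxfg (sub l→x @8)
  akoyqlhxfg → akoyqlhxfv (sub g→v @10)
Edit distance = 6.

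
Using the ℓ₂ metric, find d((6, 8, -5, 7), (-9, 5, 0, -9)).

√(Σ(x_i - y_i)²) = √((6 - (-9))² + (8 - 5)² + (-5 - 0)² + (7 - (-9))²)
= √(15² + 3² + (-5)² + 16²) = √(225 + 9 + 25 + 256) = √515 ≈ 22.6936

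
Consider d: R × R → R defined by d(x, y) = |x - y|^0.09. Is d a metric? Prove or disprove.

Yes. With 0 < p = 0.09 ≤ 1, d(x,y) = |x-y|^0.09 is a metric on R. Non-negativity and symmetry are immediate; |x-y|^0.09 = 0 ⟺ |x-y| = 0 ⟺ x = y. For the triangle inequality, the function t ↦ t^0.09 is subadditive on [0,∞) when p ≤ 1, so |x-z|^0.09 ≤ (|x-y| + |y-z|)^0.09 ≤ |x-y|^0.09 + |y-z|^0.09.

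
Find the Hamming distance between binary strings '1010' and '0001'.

Differing positions: 1, 3, 4. Hamming distance = 3.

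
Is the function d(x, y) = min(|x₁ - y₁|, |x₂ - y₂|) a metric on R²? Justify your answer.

No. d fails identity of indiscernibles: take x = (5, 0) and y = (5, 3). Then d(x,y) = min(|5 - 5|, |0 - 3|) = min(0, 3) = 0, yet x ≠ y.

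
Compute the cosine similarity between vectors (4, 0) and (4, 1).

With u = (4, 0), v = (4, 1):
u·v = 4·4 + 0·1 = 16 + 0 = 16.
|u| = √(4² + 0²) = √16, |v| = √(4² + 1²) = √17, so |u||v| = √(16·17) = √272.
cos θ = (u·v)/(|u||v|) = 16/√272 ≈ 0.9701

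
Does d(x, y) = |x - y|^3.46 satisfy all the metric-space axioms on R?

No. d(x,y) = |x-y|^3.46 fails the triangle inequality since p = 3.46 > 1. Counterexample: x = 5, y = 7, z = 10. d(x,z) = |5 - 10|^3.46 = 5^3.46 ≈ 262.0814, but d(x,y) + d(y,z) = 2^3.46 + 3^3.46 ≈ 11.0043 + 44.7548 = 55.7591. Since 262.0814 > 55.7591, the triangle inequality is violated.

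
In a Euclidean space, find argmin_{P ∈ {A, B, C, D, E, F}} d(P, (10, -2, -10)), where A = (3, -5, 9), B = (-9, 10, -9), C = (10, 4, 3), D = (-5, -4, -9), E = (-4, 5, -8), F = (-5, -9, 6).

Distances: d(A) ≈ 20.4695, d(B) ≈ 22.4944, d(C) ≈ 14.3178, d(D) ≈ 15.1658, d(E) ≈ 15.7797, d(F) ≈ 23.0217. Nearest: C = (10, 4, 3) with distance 14.3178.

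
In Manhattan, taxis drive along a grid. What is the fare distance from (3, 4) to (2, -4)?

Σ|x_i - y_i| = |3 - 2| + |4 - (-4)| = 1 + 8 = 9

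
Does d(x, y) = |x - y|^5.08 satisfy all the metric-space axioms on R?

No. d(x,y) = |x-y|^5.08 fails the triangle inequality since p = 5.08 > 1. Counterexample: x = 4, y = 16, z = 19. d(x,z) = |4 - 19|^5.08 = 15^5.08 ≈ 943069.2753, but d(x,y) + d(y,z) = 12^5.08 + 3^5.08 ≈ 303557.334 + 265.3237 = 303822.6577. Since 943069.2753 > 303822.6577, the triangle inequality is violated.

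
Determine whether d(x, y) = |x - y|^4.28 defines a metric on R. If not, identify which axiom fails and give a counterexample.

No. d(x,y) = |x-y|^4.28 fails the triangle inequality since p = 4.28 > 1. Counterexample: x = -2, y = 2, z = 3. d(x,z) = |-2 - 3|^4.28 = 5^4.28 ≈ 980.8252, but d(x,y) + d(y,z) = 4^4.28 + 1^4.28 ≈ 377.4129 + 1 = 378.4129. Since 980.8252 > 378.4129, the triangle inequality is violated.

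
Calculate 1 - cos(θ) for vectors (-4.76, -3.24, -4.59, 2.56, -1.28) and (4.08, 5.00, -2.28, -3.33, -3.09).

With u = (-4.76, -3.24, -4.59, 2.56, -1.28), v = (4.08, 5.00, -2.28, -3.33, -3.09):
u·v = (-4.76)·4.08 + (-3.24)·5 + (-4.59)·(-2.28) + 2.56·(-3.33) + (-1.28)·(-3.09) = (-19.4208) + (-16.2) + 10.4652 + (-8.5248) + 3.9552 = -29.7252.
|u| = √((-4.76)² + (-3.24)² + (-4.59)² + 2.56² + (-1.28)²) = √(22.6576 + 10.4976 + 21.0681 + 6.5536 + 1.6384) = √62.4153, |v| = √(4.08² + 5² + (-2.28)² + (-3.33)² + (-3.09)²) = √(16.6464 + 25 + 5.1984 + 11.0889 + 9.5481) = √67.4818.
cos θ = (u·v)/(|u||v|) = -29.7252/(√62.4153·√67.4818) ≈ -0.458
Cosine distance = 1 - cos θ ≈ 1 - (-0.458) = 1.458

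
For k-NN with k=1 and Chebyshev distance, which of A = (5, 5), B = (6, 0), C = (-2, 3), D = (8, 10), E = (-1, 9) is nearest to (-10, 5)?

Distances: d(A) = 15, d(B) = 16, d(C) = 8, d(D) = 18, d(E) = 9. Nearest: C = (-2, 3) with distance 8.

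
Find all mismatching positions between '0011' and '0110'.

Differing positions: 2, 4. Hamming distance = 2.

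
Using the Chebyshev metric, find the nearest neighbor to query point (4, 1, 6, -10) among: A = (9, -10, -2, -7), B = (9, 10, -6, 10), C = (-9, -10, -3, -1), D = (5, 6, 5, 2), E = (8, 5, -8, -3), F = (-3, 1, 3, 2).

Distances: d(A) = 11, d(B) = 20, d(C) = 13, d(D) = 12, d(E) = 14, d(F) = 12. Nearest: A = (9, -10, -2, -7) with distance 11.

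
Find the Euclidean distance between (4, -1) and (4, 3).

√(Σ(x_i - y_i)²) = √((4 - 4)² + (-1 - 3)²)
= √(0² + (-4)²) = √(0 + 16) = √16 = 4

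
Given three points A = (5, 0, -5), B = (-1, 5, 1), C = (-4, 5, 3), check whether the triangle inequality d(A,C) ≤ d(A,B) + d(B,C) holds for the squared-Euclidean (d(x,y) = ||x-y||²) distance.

d(A,B) = 6² + 5² + 6² = 97, d(B,C) = 3² + 0² + 2² = 13, d(A,C) = 9² + 5² + 8² = 170.
d(A,C) = 170 > 97 + 13 = 110. Triangle inequality is VIOLATED. (Squared-Euclidean is not a metric — this is a counterexample.)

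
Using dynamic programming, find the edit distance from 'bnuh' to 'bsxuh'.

Let D[i][j] be the edit distance between the first i characters of 'bnuh' and the first j characters of 'bsxuh', with D[i][0] = i, D[0][j] = j, and D[i][j] = D[i-1][j-1] if the characters match, else 1 + min(D[i-1][j], D[i][j-1], D[i-1][j-1]). Filling the table (rows: prefixes of 'bnuh', columns: prefixes of 'bsxuh'):
     ε  b  s  x  u  h
  ε  0  1  2  3  4  5
  b  1  0  1  2  3  4
  n  2  1  1  2  3  4
  u  3  2  2  2  2  3
  h  4  3  3  3  3  2
The bottom-right entry gives D[4][5] = 2, so no sequence of fewer than 2 edits works. Backtracking through the table gives one optimal edit sequence (2 edits):
  bnuh → bsnuh (ins s @2)
  bsnuh → bsxuh (sub n→x @3)
Edit distance = 2.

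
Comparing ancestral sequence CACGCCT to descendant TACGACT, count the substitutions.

Differing positions: 1, 5. Hamming distance = 2.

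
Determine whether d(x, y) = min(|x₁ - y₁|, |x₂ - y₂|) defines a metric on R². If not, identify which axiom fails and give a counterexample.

No. d fails identity of indiscernibles: take x = (-1, 0) and y = (-1, 5). Then d(x,y) = min(|-1 - (-1)|, |0 - 5|) = min(0, 5) = 0, yet x ≠ y.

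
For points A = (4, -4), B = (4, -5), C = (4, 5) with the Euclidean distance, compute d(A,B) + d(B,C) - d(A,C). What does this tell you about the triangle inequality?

d(A,B) = √(0² + 1²) = √1 = 1, d(B,C) = √(0² + 10²) = √100 = 10, d(A,C) = √(0² + 9²) = √81 = 9.
d(A,B) + d(B,C) - d(A,C) = 1 + 10 - 9 = 11 - 9 = 2. This is ≥ 0, so the triangle inequality holds for these points.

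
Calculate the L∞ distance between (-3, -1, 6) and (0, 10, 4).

max(|x_i - y_i|) = max(|-3 - 0|, |-1 - 10|, |6 - 4|) = max(3, 11, 2) = 11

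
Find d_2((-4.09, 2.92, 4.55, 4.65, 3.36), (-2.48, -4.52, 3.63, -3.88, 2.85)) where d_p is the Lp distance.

(Σ|x_i - y_i|^2)^(1/2) = (|-4.09 - (-2.48)|^2 + |2.92 - (-4.52)|^2 + |4.55 - 3.63|^2 + |4.65 - (-3.88)|^2 + |3.36 - 2.85|^2)^(1/2)
= (1.61^2 + 7.44^2 + 0.92^2 + 8.53^2 + 0.51^2)^(1/2) = (2.5921 + 55.3536 + 0.8464 + 72.7609 + 0.2601)^(1/2) = (131.8131)^(1/2) ≈ 11.481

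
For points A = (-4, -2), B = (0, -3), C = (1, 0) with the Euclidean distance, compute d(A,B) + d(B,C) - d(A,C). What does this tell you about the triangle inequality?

d(A,B) = √(4² + 1²) = √17 ≈ 4.1231, d(B,C) = √(1² + 3²) = √10 ≈ 3.1623, d(A,C) = √(5² + 2²) = √29 ≈ 5.3852.
d(A,B) + d(B,C) - d(A,C) = 4.1231 + 3.1623 - 5.3852 = 7.2854 - 5.3852 = 1.9002 (to 4 decimal places). This is ≥ 0, so the triangle inequality holds for these points.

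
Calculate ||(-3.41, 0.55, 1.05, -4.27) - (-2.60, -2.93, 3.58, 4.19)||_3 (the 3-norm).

(Σ|x_i - y_i|^3)^(1/3) = (|-3.41 - (-2.6)|^3 + |0.55 - (-2.93)|^3 + |1.05 - 3.58|^3 + |-4.27 - 4.19|^3)^(1/3)
= (0.81^3 + 3.48^3 + 2.53^3 + 8.46^3)^(1/3) ≈ (0.5314 + 42.1442 + 16.1943 + 605.4957)^(1/3) = (664.3656)^(1/3) ≈ 8.7257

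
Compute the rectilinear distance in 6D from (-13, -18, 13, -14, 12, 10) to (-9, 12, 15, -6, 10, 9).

Σ|x_i - y_i| = |-13 - (-9)| + |-18 - 12| + |13 - 15| + |-14 - (-6)| + |12 - 10| + |10 - 9| = 4 + 30 + 2 + 8 + 2 + 1 = 47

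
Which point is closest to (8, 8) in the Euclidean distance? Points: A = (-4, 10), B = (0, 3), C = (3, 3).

Distances: d(A) ≈ 12.1655, d(B) ≈ 9.434, d(C) ≈ 7.0711. Nearest: C = (3, 3) with distance 7.0711.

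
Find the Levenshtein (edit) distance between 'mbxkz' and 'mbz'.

Let D[i][j] be the edit distance between the first i characters of 'mbxkz' and the first j characters of 'mbz', with D[i][0] = i, D[0][j] = j, and D[i][j] = D[i-1][j-1] if the characters match, else 1 + min(D[i-1][j], D[i][j-1], D[i-1][j-1]). Filling the table (rows: prefixes of 'mbxkz', columns: prefixes of 'mbz'):
     ε  m  b  z
  ε  0  1  2  3
  m  1  0  1  2
  b  2  1  0  1
  x  3  2  1  1
  k  4  3  2  2
  z  5  4  3  2
The bottom-right entry gives D[5][3] = 2, so no sequence of fewer than 2 edits works. Backtracking through the table gives one optimal edit sequence (2 edits):
  mbxkz → mbkz (del x @3)
  mbkz → mbz (del k @3)
Edit distance = 2.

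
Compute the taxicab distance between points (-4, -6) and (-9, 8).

Σ|x_i - y_i| = |-4 - (-9)| + |-6 - 8| = 5 + 14 = 19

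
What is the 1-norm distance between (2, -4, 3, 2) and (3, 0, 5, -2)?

Σ|x_i - y_i| = |2 - 3| + |-4 - 0| + |3 - 5| + |2 - (-2)| = 1 + 4 + 2 + 4 = 11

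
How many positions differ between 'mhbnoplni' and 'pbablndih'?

Differing positions: 1, 2, 3, 4, 5, 6, 7, 8, 9. Hamming distance = 9.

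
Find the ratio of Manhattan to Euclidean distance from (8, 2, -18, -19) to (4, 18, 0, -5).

L1 = |8 - 4| + |2 - 18| + |-18 - 0| + |-19 - (-5)| = 4 + 16 + 18 + 14 = 52
L2 = √(4² + 16² + 18² + 14²) = √792 ≈ 28.1425
L1 ≥ L2 always (equality iff movement is along one axis); L1 > L2 here.
Ratio L1/L2 = 52/√792 ≈ 1.8477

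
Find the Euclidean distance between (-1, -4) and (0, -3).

√(Σ(x_i - y_i)²) = √((-1 - 0)² + (-4 - (-3))²)
= √((-1)² + (-1)²) = √(1 + 1) = √2 ≈ 1.4142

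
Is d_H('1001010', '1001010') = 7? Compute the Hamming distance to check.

Differing positions: none. Hamming distance = 0, so the claim that d_H = 7 is false.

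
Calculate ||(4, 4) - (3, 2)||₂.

√(Σ(x_i - y_i)²) = √((4 - 3)² + (4 - 2)²)
= √(1² + 2²) = √(1 + 4) = √5 ≈ 2.2361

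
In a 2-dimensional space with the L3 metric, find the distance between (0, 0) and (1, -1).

(Σ|x_i - y_i|^3)^(1/3) = (|0 - 1|^3 + |0 - (-1)|^3)^(1/3)
= (1^3 + 1^3)^(1/3) = (1 + 1)^(1/3) = (2)^(1/3) ≈ 1.2599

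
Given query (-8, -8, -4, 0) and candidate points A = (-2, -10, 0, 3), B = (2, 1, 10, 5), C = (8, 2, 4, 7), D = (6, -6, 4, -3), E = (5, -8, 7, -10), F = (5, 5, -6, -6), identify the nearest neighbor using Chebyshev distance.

Distances: d(A) = 6, d(B) = 14, d(C) = 16, d(D) = 14, d(E) = 13, d(F) = 13. Nearest: A = (-2, -10, 0, 3) with distance 6.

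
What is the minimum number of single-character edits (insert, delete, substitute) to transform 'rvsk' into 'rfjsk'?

Let D[i][j] be the edit distance between the first i characters of 'rvsk' and the first j characters of 'rfjsk', with D[i][0] = i, D[0][j] = j, and D[i][j] = D[i-1][j-1] if the characters match, else 1 + min(D[i-1][j], D[i][j-1], D[i-1][j-1]). Filling the table (rows: prefixes of 'rvsk', columns: prefixes of 'rfjsk'):
     ε  r  f  j  s  k
  ε  0  1  2  3  4  5
  r  1  0  1  2  3  4
  v  2  1  1  2  3  4
  s  3  2  2  2  2  3
  k  4  3  3  3  3  2
The bottom-right entry gives D[4][5] = 2, so no sequence of fewer than 2 edits works. Backtracking through the table gives one optimal edit sequence (2 edits):
  rvsk → rfvsk (ins f @2)
  rfvsk → rfjsk (sub v→j @3)
Edit distance = 2.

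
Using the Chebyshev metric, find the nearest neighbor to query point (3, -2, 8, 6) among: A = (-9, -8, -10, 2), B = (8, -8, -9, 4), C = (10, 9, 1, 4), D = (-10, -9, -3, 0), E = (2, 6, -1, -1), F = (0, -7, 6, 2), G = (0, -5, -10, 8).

Distances: d(A) = 18, d(B) = 17, d(C) = 11, d(D) = 13, d(E) = 9, d(F) = 5, d(G) = 18. Nearest: F = (0, -7, 6, 2) with distance 5.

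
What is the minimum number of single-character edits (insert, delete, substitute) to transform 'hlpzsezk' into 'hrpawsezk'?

Let D[i][j] be the edit distance between the first i characters of 'hlpzsezk' and the first j characters of 'hrpawsezk', with D[i][0] = i, D[0][j] = j, and D[i][j] = D[i-1][j-1] if the characters match, else 1 + min(D[i-1][j], D[i][j-1], D[i-1][j-1]). Filling the table (rows: prefixes of 'hlpzsezk', columns: prefixes of 'hrpawsezk'):
     ε  h  r  p  a  w  s  e  z  k
  ε  0  1  2  3  4  5  6  7  8  9
  h  1  0  1  2  3  4  5  6  7  8
  l  2  1  1  2  3  4  5  6  7  8
  p  3  2  2  1  2  3  4  5  6  7
  z  4  3  3  2  2  3  4  5  5  6
  s  5  4  4  3  3  3  3  4  5  6
  e  6  5  5  4  4  4  4  3  4  5
  z  7  6  6  5  5  5  5  4  3  4
  k  8  7  7  6  6  6  6  5  4  3
The bottom-right entry gives D[8][9] = 3, so no sequence of fewer than 3 edits works. Backtracking through the table gives one optimal edit sequence (3 edits):
  hlpzsezk → hrpzsezk (sub l→r @2)
  hrpzsezk → hrpazsezk (ins a @4)
  hrpazsezk → hrpawsezk (sub z→w @5)
Edit distance = 3.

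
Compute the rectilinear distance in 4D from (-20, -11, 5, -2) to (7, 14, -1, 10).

Σ|x_i - y_i| = |-20 - 7| + |-11 - 14| + |5 - (-1)| + |-2 - 10| = 27 + 25 + 6 + 12 = 70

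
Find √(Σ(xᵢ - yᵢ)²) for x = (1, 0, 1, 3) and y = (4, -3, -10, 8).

√(Σ(x_i - y_i)²) = √((1 - 4)² + (0 - (-3))² + (1 - (-10))² + (3 - 8)²)
= √((-3)² + 3² + 11² + (-5)²) = √(9 + 9 + 121 + 25) = √164 ≈ 12.8062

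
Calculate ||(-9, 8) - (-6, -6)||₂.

√(Σ(x_i - y_i)²) = √((-9 - (-6))² + (8 - (-6))²)
= √((-3)² + 14²) = √(9 + 196) = √205 ≈ 14.3178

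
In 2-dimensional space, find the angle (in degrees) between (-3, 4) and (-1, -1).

With u = (-3, 4), v = (-1, -1):
u·v = (-3)·(-1) + 4·(-1) = 3 + (-4) = -1.
|u| = √((-3)² + 4²) = √25, |v| = √((-1)² + (-1)²) = √2, so |u||v| = √(25·2) = √50.
cos θ = (u·v)/(|u||v|) = -1/√50 ≈ -0.141421
θ = arccos(-0.141421) ≈ 98.13°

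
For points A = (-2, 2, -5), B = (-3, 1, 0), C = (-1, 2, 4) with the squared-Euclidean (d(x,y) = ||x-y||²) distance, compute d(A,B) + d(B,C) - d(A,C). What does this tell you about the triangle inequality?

d(A,B) = 1² + 1² + 5² = 27, d(B,C) = 2² + 1² + 4² = 21, d(A,C) = 1² + 0² + 9² = 82.
d(A,B) + d(B,C) - d(A,C) = 27 + 21 - 82 = 48 - 82 = -34. This is < 0, so the triangle inequality FAILS for these points (squared-Euclidean is not a metric).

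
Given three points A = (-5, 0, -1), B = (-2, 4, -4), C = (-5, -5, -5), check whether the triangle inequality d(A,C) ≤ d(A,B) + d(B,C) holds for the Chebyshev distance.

d(A,B) = max(3, 4, 3) = 4, d(B,C) = max(3, 9, 1) = 9, d(A,C) = max(0, 5, 4) = 5.
d(A,C) = 5 ≤ 4 + 9 = 13. Triangle inequality is satisfied.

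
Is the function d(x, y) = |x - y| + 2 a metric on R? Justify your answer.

No. d fails identity of indiscernibles (specifically d(x,x) = 0): d(8, 8) = |8 - 8| + 2 = 0 + 2 = 2 ≠ 0.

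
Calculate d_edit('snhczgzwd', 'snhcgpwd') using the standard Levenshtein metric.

Let D[i][j] be the edit distance between the first i characters of 'snhczgzwd' and the first j characters of 'snhcgpwd', with D[i][0] = i, D[0][j] = j, and D[i][j] = D[i-1][j-1] if the characters match, else 1 + min(D[i-1][j], D[i][j-1], D[i-1][j-1]). Filling the table (rows: prefixes of 'snhczgzwd', columns: prefixes of 'snhcgpwd'):
     ε  s  n  h  c  g  p  w  d
  ε  0  1  2  3  4  5  6  7  8
  s  1  0  1  2  3  4  5  6  7
  n  2  1  0  1  2  3  4  5  6
  h  3  2  1  0  1  2  3  4  5
  c  4  3  2  1  0  1  2  3  4
  z  5  4  3  2  1  1  2  3  4
  g  6  5  4  3  2  1  2  3  4
  z  7  6  5  4  3  2  2  3  4
  w  8  7  6  5  4  3  3  2  3
  d  9  8  7  6  5  4  4  3  2
The bottom-right entry gives D[9][8] = 2, so no sequence of fewer than 2 edits works. Backtracking through the table gives one optimal edit sequence (2 edits):
  snhczgzwd → snhcgzwd (del z @5)
  snhcgzwd → snhcgpwd (sub z→p @6)
Edit distance = 2.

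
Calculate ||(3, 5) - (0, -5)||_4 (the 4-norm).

(Σ|x_i - y_i|^4)^(1/4) = (|3 - 0|^4 + |5 - (-5)|^4)^(1/4)
= (3^4 + 10^4)^(1/4) = (81 + 10000)^(1/4) = (10081)^(1/4) ≈ 10.0202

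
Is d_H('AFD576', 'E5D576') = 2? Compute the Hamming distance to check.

Differing positions: 1, 2. Hamming distance = 2, so the claim is true.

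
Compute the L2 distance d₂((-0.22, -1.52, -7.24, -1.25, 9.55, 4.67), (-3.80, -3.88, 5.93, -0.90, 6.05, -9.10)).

√(Σ(x_i - y_i)²) = √((-0.22 - (-3.8))² + (-1.52 - (-3.88))² + (-7.24 - 5.93)² + (-1.25 - (-0.9))² + (9.55 - 6.05)² + (4.67 - (-9.1))²)
= √(3.58² + 2.36² + (-13.17)² + (-0.35)² + 3.5² + 13.77²) = √(12.8164 + 5.5696 + 173.4489 + 0.1225 + 12.25 + 189.6129) = √393.8203 ≈ 19.8449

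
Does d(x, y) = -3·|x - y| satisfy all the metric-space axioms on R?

No. With c = -3 < 0, d fails non-negativity: d(2, 9) = -3·|2 - 9| = -3·7 = -21 < 0.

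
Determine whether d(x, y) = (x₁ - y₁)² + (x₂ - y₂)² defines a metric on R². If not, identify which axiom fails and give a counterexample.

No. The squared Euclidean distance fails the triangle inequality. Counterexample: x = (0, 0), y = (1, 5), z = (2, 10). d(x,z) = 2² + 10² = 104, but d(x,y) + d(y,z) = (1² + 5²) + (1² + 5²) = 26 + 26 = 52. Since 104 > 52, the triangle inequality is violated. (Note: √d, the ordinary Euclidean distance, IS a metric.)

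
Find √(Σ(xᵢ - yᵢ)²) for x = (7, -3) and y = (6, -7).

√(Σ(x_i - y_i)²) = √((7 - 6)² + (-3 - (-7))²)
= √(1² + 4²) = √(1 + 16) = √17 ≈ 4.1231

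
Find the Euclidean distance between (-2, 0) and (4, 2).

√(Σ(x_i - y_i)²) = √((-2 - 4)² + (0 - 2)²)
= √((-6)² + (-2)²) = √(36 + 4) = √40 ≈ 6.3246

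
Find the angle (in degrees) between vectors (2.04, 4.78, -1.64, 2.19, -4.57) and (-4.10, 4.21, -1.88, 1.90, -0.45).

With u = (2.04, 4.78, -1.64, 2.19, -4.57), v = (-4.10, 4.21, -1.88, 1.90, -0.45):
u·v = 2.04·(-4.1) + 4.78·4.21 + (-1.64)·(-1.88) + 2.19·1.9 + (-4.57)·(-0.45) = (-8.364) + 20.1238 + 3.0832 + 4.161 + 2.0565 = 21.0605.
|u| = √(2.04² + 4.78² + (-1.64)² + 2.19² + (-4.57)²) = √(4.1616 + 22.8484 + 2.6896 + 4.7961 + 20.8849) = √55.3806, |v| = √((-4.1)² + 4.21² + (-1.88)² + 1.9² + (-0.45)²) = √(16.81 + 17.7241 + 3.5344 + 3.61 + 0.2025) = √41.881.
cos θ = (u·v)/(|u||v|) = 21.0605/(√55.3806·√41.881) ≈ 0.437302
θ = arccos(0.437302) ≈ 64.07°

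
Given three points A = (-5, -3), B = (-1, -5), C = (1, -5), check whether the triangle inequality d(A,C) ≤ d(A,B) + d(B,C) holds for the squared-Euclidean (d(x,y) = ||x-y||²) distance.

d(A,B) = 4² + 2² = 20, d(B,C) = 2² + 0² = 4, d(A,C) = 6² + 2² = 40.
d(A,C) = 40 > 20 + 4 = 24. Triangle inequality is VIOLATED. (Squared-Euclidean is not a metric — this is a counterexample.)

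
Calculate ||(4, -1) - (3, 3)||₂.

√(Σ(x_i - y_i)²) = √((4 - 3)² + (-1 - 3)²)
= √(1² + (-4)²) = √(1 + 16) = √17 ≈ 4.1231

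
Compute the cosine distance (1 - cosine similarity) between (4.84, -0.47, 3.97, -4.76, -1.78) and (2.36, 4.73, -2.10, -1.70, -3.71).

With u = (4.84, -0.47, 3.97, -4.76, -1.78), v = (2.36, 4.73, -2.10, -1.70, -3.71):
u·v = 4.84·2.36 + (-0.47)·4.73 + 3.97·(-2.1) + (-4.76)·(-1.7) + (-1.78)·(-3.71) = 11.4224 + (-2.2231) + (-8.337) + 8.092 + 6.6038 = 15.5581.
|u| = √(4.84² + (-0.47)² + 3.97² + (-4.76)² + (-1.78)²) = √(23.4256 + 0.2209 + 15.7609 + 22.6576 + 3.1684) = √65.2334, |v| = √(2.36² + 4.73² + (-2.1)² + (-1.7)² + (-3.71)²) = √(5.5696 + 22.3729 + 4.41 + 2.89 + 13.7641) = √49.0066.
cos θ = (u·v)/(|u||v|) = 15.5581/(√65.2334·√49.0066) ≈ 0.2752
Cosine distance = 1 - cos θ ≈ 1 - 0.2752 = 0.7248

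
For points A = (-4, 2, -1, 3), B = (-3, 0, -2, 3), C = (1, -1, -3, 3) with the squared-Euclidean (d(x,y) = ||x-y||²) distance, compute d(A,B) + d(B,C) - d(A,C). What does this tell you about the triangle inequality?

d(A,B) = 1² + 2² + 1² + 0² = 6, d(B,C) = 4² + 1² + 1² + 0² = 18, d(A,C) = 5² + 3² + 2² + 0² = 38.
d(A,B) + d(B,C) - d(A,C) = 6 + 18 - 38 = 24 - 38 = -14. This is < 0, so the triangle inequality FAILS for these points (squared-Euclidean is not a metric).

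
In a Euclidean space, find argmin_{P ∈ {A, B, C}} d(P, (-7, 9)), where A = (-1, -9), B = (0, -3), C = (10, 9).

Distances: d(A) ≈ 18.9737, d(B) ≈ 13.8924, d(C) = 17. Nearest: B = (0, -3) with distance 13.8924.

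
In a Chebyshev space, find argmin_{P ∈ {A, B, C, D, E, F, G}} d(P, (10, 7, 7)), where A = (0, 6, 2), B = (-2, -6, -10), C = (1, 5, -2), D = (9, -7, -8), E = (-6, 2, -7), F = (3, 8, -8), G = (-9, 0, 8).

Distances: d(A) = 10, d(B) = 17, d(C) = 9, d(D) = 15, d(E) = 16, d(F) = 15, d(G) = 19. Nearest: C = (1, 5, -2) with distance 9.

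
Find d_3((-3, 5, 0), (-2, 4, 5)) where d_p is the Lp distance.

(Σ|x_i - y_i|^3)^(1/3) = (|-3 - (-2)|^3 + |5 - 4|^3 + |0 - 5|^3)^(1/3)
= (1^3 + 1^3 + 5^3)^(1/3) = (1 + 1 + 125)^(1/3) = (127)^(1/3) ≈ 5.0265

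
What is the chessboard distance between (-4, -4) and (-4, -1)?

max(|x_i - y_i|) = max(|-4 - (-4)|, |-4 - (-1)|) = max(0, 3) = 3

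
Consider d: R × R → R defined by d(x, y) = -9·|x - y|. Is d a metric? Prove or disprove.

No. With c = -9 < 0, d fails non-negativity: d(4, 7) = -9·|4 - 7| = -9·3 = -27 < 0.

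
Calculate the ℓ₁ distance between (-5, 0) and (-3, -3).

Σ|x_i - y_i| = |-5 - (-3)| + |0 - (-3)| = 2 + 3 = 5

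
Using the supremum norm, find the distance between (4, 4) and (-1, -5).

max(|x_i - y_i|) = max(|4 - (-1)|, |4 - (-5)|) = max(5, 9) = 9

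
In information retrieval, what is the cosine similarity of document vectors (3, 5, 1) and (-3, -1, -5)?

With u = (3, 5, 1), v = (-3, -1, -5):
u·v = 3·(-3) + 5·(-1) + 1·(-5) = (-9) + (-5) + (-5) = -19.
|u| = √(3² + 5² + 1²) = √35, |v| = √((-3)² + (-1)² + (-5)²) = √35, so |u||v| = √(35·35) = √1225 = 35.
cos θ = (u·v)/(|u||v|) = -19/35 ≈ -0.5429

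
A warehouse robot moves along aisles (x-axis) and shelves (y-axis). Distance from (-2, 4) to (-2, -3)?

Σ|x_i - y_i| = |-2 - (-2)| + |4 - (-3)| = 0 + 7 = 7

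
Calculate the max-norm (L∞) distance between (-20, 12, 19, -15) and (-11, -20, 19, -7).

max(|x_i - y_i|) = max(|-20 - (-11)|, |12 - (-20)|, |19 - 19|, |-15 - (-7)|) = max(9, 32, 0, 8) = 32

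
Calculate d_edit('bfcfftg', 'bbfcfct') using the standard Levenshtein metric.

Let D[i][j] be the edit distance between the first i characters of 'bfcfftg' and the first j characters of 'bbfcfct', with D[i][0] = i, D[0][j] = j, and D[i][j] = D[i-1][j-1] if the characters match, else 1 + min(D[i-1][j], D[i][j-1], D[i-1][j-1]). Filling the table (rows: prefixes of 'bfcfftg', columns: prefixes of 'bbfcfct'):
     ε  b  b  f  c  f  c  t
  ε  0  1  2  3  4  5  6  7
  b  1  0  1  2  3  4  5  6
  f  2  1  1  1  2  3  4  5
  c  3  2  2  2  1  2  3  4
  f  4  3  3  2  2  1  2  3
  f  5  4  4  3  3  2  2  3
  t  6  5  5  4  4  3  3  2
  g  7  6  6  5  5  4  4  3
The bottom-right entry gives D[7][7] = 3, so no sequence of fewer than 3 edits works. Backtracking through the table gives one optimal edit sequence (3 edits):
  bfcfftg → bbfcfftg (ins b @1)
  bbfcfftg → bbfcfctg (sub f→c @6)
  bbfcfctg → bbfcfct (del g @8)
Edit distance = 3.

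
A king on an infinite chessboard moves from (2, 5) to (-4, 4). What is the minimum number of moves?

max(|x_i - y_i|) = max(|2 - (-4)|, |5 - 4|) = max(6, 1) = 6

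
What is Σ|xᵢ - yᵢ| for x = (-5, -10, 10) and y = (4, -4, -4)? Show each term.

Σ|x_i - y_i| = |-5 - 4| + |-10 - (-4)| + |10 - (-4)| = 9 + 6 + 14 = 29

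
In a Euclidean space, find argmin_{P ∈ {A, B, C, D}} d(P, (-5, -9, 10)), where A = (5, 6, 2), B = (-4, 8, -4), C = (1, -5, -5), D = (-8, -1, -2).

Distances: d(A) ≈ 19.7231, d(B) ≈ 22.0454, d(C) ≈ 16.6433, d(D) ≈ 14.7309. Nearest: D = (-8, -1, -2) with distance 14.7309.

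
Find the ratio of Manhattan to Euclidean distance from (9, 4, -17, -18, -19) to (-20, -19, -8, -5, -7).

L1 = |9 - (-20)| + |4 - (-19)| + |-17 - (-8)| + |-18 - (-5)| + |-19 - (-7)| = 29 + 23 + 9 + 13 + 12 = 86
L2 = √(29² + 23² + 9² + 13² + 12²) = √1764 = 42
L1 ≥ L2 always (equality iff movement is along one axis); L1 > L2 here.
Ratio L1/L2 = 86/42 ≈ 2.0476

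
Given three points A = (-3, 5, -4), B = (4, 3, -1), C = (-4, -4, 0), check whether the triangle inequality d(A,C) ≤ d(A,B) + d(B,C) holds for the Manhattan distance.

d(A,B) = 7 + 2 + 3 = 12, d(B,C) = 8 + 7 + 1 = 16, d(A,C) = 1 + 9 + 4 = 14.
d(A,C) = 14 ≤ 12 + 16 = 28. Triangle inequality is satisfied.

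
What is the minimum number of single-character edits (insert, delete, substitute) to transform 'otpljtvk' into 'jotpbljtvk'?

Let D[i][j] be the edit distance between the first i characters of 'otpljtvk' and the first j characters of 'jotpbljtvk', with D[i][0] = i, D[0][j] = j, and D[i][j] = D[i-1][j-1] if the characters match, else 1 + min(D[i-1][j], D[i][j-1], D[i-1][j-1]). Filling the table (rows: prefixes of 'otpljtvk', columns: prefixes of 'jotpbljtvk'):
     ε  j  o  t  p  b  l  j  t  v  k
  ε  0  1  2  3  4  5  6  7  8  9 10
  o  1  1  1  2  3  4  5  6  7  8  9
  t  2  2  2  1  2  3  4  5  6  7  8
  p  3  3  3  2  1  2  3  4  5  6  7
  l  4  4  4  3  2  2  2  3  4  5  6
  j  5  4  5  4  3  3  3  2  3  4  5
  t  6  5  5  5  4  4  4  3  2  3  4
  v  7  6  6  6  5  5  5  4  3  2  3
  k  8  7  7  7  6  6  6  5  4  3  2
The bottom-right entry gives D[8][10] = 2, so no sequence of fewer than 2 edits works. Backtracking through the table gives one optimal edit sequence (2 edits):
  otpljtvk → jotpljtvk (ins j @1)
  jotpljtvk → jotpbljtvk (ins b @5)
Edit distance = 2.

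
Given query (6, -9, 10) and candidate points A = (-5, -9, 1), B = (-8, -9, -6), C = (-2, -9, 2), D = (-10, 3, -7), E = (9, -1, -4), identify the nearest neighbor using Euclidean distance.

Distances: d(A) ≈ 14.2127, d(B) ≈ 21.2603, d(C) ≈ 11.3137, d(D) ≈ 26.2488, d(E) ≈ 16.4012. Nearest: C = (-2, -9, 2) with distance 11.3137.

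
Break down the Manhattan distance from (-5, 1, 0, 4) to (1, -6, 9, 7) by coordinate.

Σ|x_i - y_i| = |-5 - 1| + |1 - (-6)| + |0 - 9| + |4 - 7| = 6 + 7 + 9 + 3 = 25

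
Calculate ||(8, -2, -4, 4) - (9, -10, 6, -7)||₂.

√(Σ(x_i - y_i)²) = √((8 - 9)² + (-2 - (-10))² + (-4 - 6)² + (4 - (-7))²)
= √((-1)² + 8² + (-10)² + 11²) = √(1 + 64 + 100 + 121) = √286 ≈ 16.9115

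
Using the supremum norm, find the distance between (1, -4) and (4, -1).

max(|x_i - y_i|) = max(|1 - 4|, |-4 - (-1)|) = max(3, 3) = 3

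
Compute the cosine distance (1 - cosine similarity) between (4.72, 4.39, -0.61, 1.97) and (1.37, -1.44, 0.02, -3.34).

With u = (4.72, 4.39, -0.61, 1.97), v = (1.37, -1.44, 0.02, -3.34):
u·v = 4.72·1.37 + 4.39·(-1.44) + (-0.61)·0.02 + 1.97·(-3.34) = 6.4664 + (-6.3216) + (-0.0122) + (-6.5798) = -6.4472.
|u| = √(4.72² + 4.39² + (-0.61)² + 1.97²) = √(22.2784 + 19.2721 + 0.3721 + 3.8809) = √45.8035, |v| = √(1.37² + (-1.44)² + 0.02² + (-3.34)²) = √(1.8769 + 2.0736 + 0.0004 + 11.1556) = √15.1065.
cos θ = (u·v)/(|u||v|) = -6.4472/(√45.8035·√15.1065) ≈ -0.2451
Cosine distance = 1 - cos θ ≈ 1 - (-0.2451) = 1.2451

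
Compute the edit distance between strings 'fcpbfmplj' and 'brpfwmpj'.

Let D[i][j] be the edit distance between the first i characters of 'fcpbfmplj' and the first j characters of 'brpfwmpj', with D[i][0] = i, D[0][j] = j, and D[i][j] = D[i-1][j-1] if the characters match, else 1 + min(D[i-1][j], D[i][j-1], D[i-1][j-1]). Filling the table (rows: prefixes of 'fcpbfmplj', columns: prefixes of 'brpfwmpj'):
     ε  b  r  p  f  w  m  p  j
  ε  0  1  2  3  4  5  6  7  8
  f  1  1  2  3  3  4  5  6  7
  c  2  2  2  3  4  4  5  6  7
  p  3  3  3  2  3  4  5  5  6
  b  4  3  4  3  3  4  5  6  6
  f  5  4  4  4  3  4  5  6  7
  m  6  5  5  5  4  4  4  5  6
  p  7  6  6  5  5  5  5  4  5
  l  8  7  7  6  6  6  6  5  5
  j  9  8  8  7  7  7  7  6  5
The bottom-right entry gives D[9][8] = 5, so no sequence of fewer than 5 edits works. Backtracking through the table gives one optimal edit sequence (5 edits):
  fcpbfmplj → bcpbfmplj (sub f→b @1)
  bcpbfmplj → brpbfmplj (sub c→r @2)
  brpbfmplj → brpffmplj (sub b→f @4)
  brpffmplj → brpfwmplj (sub f→w @5)
  brpfwmplj → brpfwmpj (del l @8)
Edit distance = 5.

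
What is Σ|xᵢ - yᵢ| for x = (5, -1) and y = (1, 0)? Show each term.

Σ|x_i - y_i| = |5 - 1| + |-1 - 0| = 4 + 1 = 5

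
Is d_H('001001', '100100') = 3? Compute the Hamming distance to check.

Differing positions: 1, 3, 4, 6. Hamming distance = 4, so the claim that d_H = 3 is false.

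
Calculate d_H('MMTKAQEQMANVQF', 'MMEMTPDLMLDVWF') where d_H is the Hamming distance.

Differing positions: 3, 4, 5, 6, 7, 8, 10, 11, 13. Hamming distance = 9.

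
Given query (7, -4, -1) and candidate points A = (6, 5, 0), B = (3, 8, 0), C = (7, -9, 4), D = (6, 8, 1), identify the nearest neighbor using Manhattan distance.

Distances: d(A) = 11, d(B) = 17, d(C) = 10, d(D) = 15. Nearest: C = (7, -9, 4) with distance 10.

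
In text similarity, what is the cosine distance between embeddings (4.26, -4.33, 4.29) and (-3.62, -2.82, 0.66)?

With u = (4.26, -4.33, 4.29), v = (-3.62, -2.82, 0.66):
u·v = 4.26·(-3.62) + (-4.33)·(-2.82) + 4.29·0.66 = (-15.4212) + 12.2106 + 2.8314 = -0.3792.
|u| = √(4.26² + (-4.33)² + 4.29²) = √(18.1476 + 18.7489 + 18.4041) = √55.3006, |v| = √((-3.62)² + (-2.82)² + 0.66²) = √(13.1044 + 7.9524 + 0.4356) = √21.4924.
cos θ = (u·v)/(|u||v|) = -0.3792/(√55.3006·√21.4924) ≈ -0.011
Cosine distance = 1 - cos θ ≈ 1 - (-0.011) = 1.011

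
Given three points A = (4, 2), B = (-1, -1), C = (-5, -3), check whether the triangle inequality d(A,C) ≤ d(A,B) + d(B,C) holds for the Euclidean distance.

d(A,B) = √(5² + 3²) = √34 ≈ 5.831, d(B,C) = √(4² + 2²) = √20 ≈ 4.4721, d(A,C) = √(9² + 5²) = √106 ≈ 10.2956.
d(A,C) ≈ 10.2956 ≤ 5.831 + 4.4721 = 10.3031. Triangle inequality is satisfied.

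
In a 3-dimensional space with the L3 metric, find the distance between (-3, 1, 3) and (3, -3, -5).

(Σ|x_i - y_i|^3)^(1/3) = (|-3 - 3|^3 + |1 - (-3)|^3 + |3 - (-5)|^3)^(1/3)
= (6^3 + 4^3 + 8^3)^(1/3) = (216 + 64 + 512)^(1/3) = (792)^(1/3) ≈ 9.2521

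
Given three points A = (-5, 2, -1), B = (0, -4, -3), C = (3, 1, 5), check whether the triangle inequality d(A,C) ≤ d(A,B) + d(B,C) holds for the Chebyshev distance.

d(A,B) = max(5, 6, 2) = 6, d(B,C) = max(3, 5, 8) = 8, d(A,C) = max(8, 1, 6) = 8.
d(A,C) = 8 ≤ 6 + 8 = 14. Triangle inequality is satisfied.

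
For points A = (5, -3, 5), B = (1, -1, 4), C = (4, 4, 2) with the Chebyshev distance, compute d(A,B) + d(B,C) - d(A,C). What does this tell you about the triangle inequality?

d(A,B) = max(4, 2, 1) = 4, d(B,C) = max(3, 5, 2) = 5, d(A,C) = max(1, 7, 3) = 7.
d(A,B) + d(B,C) - d(A,C) = 4 + 5 - 7 = 9 - 7 = 2. This is ≥ 0, so the triangle inequality holds for these points.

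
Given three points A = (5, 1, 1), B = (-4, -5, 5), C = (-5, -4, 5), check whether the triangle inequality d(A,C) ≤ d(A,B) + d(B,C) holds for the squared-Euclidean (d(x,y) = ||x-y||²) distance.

d(A,B) = 9² + 6² + 4² = 133, d(B,C) = 1² + 1² + 0² = 2, d(A,C) = 10² + 5² + 4² = 141.
d(A,C) = 141 > 133 + 2 = 135. Triangle inequality is VIOLATED. (Squared-Euclidean is not a metric — this is a counterexample.)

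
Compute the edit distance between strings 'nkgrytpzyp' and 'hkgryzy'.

Let D[i][j] be the edit distance between the first i characters of 'nkgrytpzyp' and the first j characters of 'hkgryzy', with D[i][0] = i, D[0][j] = j, and D[i][j] = D[i-1][j-1] if the characters match, else 1 + min(D[i-1][j], D[i][j-1], D[i-1][j-1]). Filling the table (rows: prefixes of 'nkgrytpzyp', columns: prefixes of 'hkgryzy'):
     ε  h  k  g  r  y  z  y
  ε  0  1  2  3  4  5  6  7
  n  1  1  2  3  4  5  6  7
  k  2  2  1  2  3  4  5  6
  g  3  3  2  1  2  3  4  5
  r  4  4  3  2  1  2  3  4
  y  5  5  4  3  2  1  2  3
  t  6  6  5  4  3  2  2  3
  p  7  7  6  5  4  3  3  3
  z  8  8  7  6  5  4  3  4
  y  9  9  8  7  6  5  4  3
  p 10 10  9  8  7  6  5  4
The bottom-right entry gives D[10][7] = 4, so no sequence of fewer than 4 edits works. Backtracking through the table gives one optimal edit sequence (4 edits):
  nkgrytpzyp → hkgrytpzyp (sub n→h @1)
  hkgrytpzyp → hkgrypzyp (del t @6)
  hkgrypzyp → hkgryzyp (del p @6)
  hkgryzyp → hkgryzy (del p @8)
Edit distance = 4.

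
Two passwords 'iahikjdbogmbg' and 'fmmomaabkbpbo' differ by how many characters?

Differing positions: 1, 2, 3, 4, 5, 6, 7, 9, 10, 11, 13. Hamming distance = 11.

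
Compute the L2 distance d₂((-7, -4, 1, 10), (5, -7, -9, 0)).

√(Σ(x_i - y_i)²) = √((-7 - 5)² + (-4 - (-7))² + (1 - (-9))² + (10 - 0)²)
= √((-12)² + 3² + 10² + 10²) = √(144 + 9 + 100 + 100) = √353 ≈ 18.7883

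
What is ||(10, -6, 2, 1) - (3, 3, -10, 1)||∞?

max(|x_i - y_i|) = max(|10 - 3|, |-6 - 3|, |2 - (-10)|, |1 - 1|) = max(7, 9, 12, 0) = 12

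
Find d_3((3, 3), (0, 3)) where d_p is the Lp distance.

(Σ|x_i - y_i|^3)^(1/3) = (|3 - 0|^3 + |3 - 3|^3)^(1/3)
= (3^3 + 0^3)^(1/3) = (27 + 0)^(1/3) = (27)^(1/3) = 3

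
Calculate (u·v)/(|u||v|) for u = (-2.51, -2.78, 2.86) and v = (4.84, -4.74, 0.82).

With u = (-2.51, -2.78, 2.86), v = (4.84, -4.74, 0.82):
u·v = (-2.51)·4.84 + (-2.78)·(-4.74) + 2.86·0.82 = (-12.1484) + 13.1772 + 2.3452 = 3.374.
|u| = √((-2.51)² + (-2.78)² + 2.86²) = √(6.3001 + 7.7284 + 8.1796) = √22.2081, |v| = √(4.84² + (-4.74)² + 0.82²) = √(23.4256 + 22.4676 + 0.6724) = √46.5656.
cos θ = (u·v)/(|u||v|) = 3.374/(√22.2081·√46.5656) ≈ 0.1049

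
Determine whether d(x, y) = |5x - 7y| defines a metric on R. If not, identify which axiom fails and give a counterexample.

No. d fails symmetry: d(6, 3) = |5·6 - 7·3| = |9| = 9, but d(3, 6) = |5·3 - 7·6| = |-27| = 27. Since 9 ≠ 27, d(x,y) ≠ d(y,x) in general.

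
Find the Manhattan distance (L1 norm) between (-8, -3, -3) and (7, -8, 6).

Σ|x_i - y_i| = |-8 - 7| + |-3 - (-8)| + |-3 - 6| = 15 + 5 + 9 = 29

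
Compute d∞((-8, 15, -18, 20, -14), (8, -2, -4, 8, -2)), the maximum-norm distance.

max(|x_i - y_i|) = max(|-8 - 8|, |15 - (-2)|, |-18 - (-4)|, |20 - 8|, |-14 - (-2)|) = max(16, 17, 14, 12, 12) = 17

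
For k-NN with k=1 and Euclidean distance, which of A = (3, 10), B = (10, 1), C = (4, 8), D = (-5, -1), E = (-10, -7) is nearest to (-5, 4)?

Distances: d(A) = 10, d(B) ≈ 15.2971, d(C) ≈ 9.8489, d(D) = 5, d(E) ≈ 12.083. Nearest: D = (-5, -1) with distance 5.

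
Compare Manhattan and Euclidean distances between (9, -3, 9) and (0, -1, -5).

L1 = |9 - 0| + |-3 - (-1)| + |9 - (-5)| = 9 + 2 + 14 = 25
L2 = √(9² + 2² + 14²) = √281 ≈ 16.7631
L1 ≥ L2 always (equality iff movement is along one axis); L1 > L2 here.
Ratio L1/L2 = 25/√281 ≈ 1.4914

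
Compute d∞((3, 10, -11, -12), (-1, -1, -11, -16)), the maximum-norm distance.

max(|x_i - y_i|) = max(|3 - (-1)|, |10 - (-1)|, |-11 - (-11)|, |-12 - (-16)|) = max(4, 11, 0, 4) = 11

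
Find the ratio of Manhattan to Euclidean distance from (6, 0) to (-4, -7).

L1 = |6 - (-4)| + |0 - (-7)| = 10 + 7 = 17
L2 = √(10² + 7²) = √149 ≈ 12.2066
L1 ≥ L2 always (equality iff movement is along one axis); L1 > L2 here.
Ratio L1/L2 = 17/√149 ≈ 1.3927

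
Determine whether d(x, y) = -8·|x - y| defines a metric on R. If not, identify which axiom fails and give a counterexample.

No. With c = -8 < 0, d fails non-negativity: d(2, 10) = -8·|2 - 10| = -8·8 = -64 < 0.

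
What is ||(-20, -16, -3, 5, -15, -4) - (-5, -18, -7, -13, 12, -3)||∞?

max(|x_i - y_i|) = max(|-20 - (-5)|, |-16 - (-18)|, |-3 - (-7)|, |5 - (-13)|, |-15 - 12|, |-4 - (-3)|) = max(15, 2, 4, 18, 27, 1) = 27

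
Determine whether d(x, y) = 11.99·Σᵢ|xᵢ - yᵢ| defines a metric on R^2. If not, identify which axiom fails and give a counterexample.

Yes. The L1 (Manhattan) norm induces a metric on R^2, and multiplying a metric by a positive constant 11.99 > 0 preserves all four axioms: non-negativity (11.99·||x-y|| ≥ 0), identity (11.99·||x-y|| = 0 ⟺ ||x-y|| = 0 ⟺ x = y), symmetry (||x-y|| = ||y-x||), and the triangle inequality (11.99·||x-z|| ≤ 11.99·||x-y|| + 11.99·||y-z||). So d is a metric.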